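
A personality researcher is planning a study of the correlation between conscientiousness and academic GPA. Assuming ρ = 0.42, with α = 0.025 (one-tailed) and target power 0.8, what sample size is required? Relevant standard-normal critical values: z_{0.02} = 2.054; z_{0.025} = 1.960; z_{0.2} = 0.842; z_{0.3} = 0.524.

n = 43

Fisher's z: C = ½·ln((1+r)/(1−r)) = ½·ln(2.4483) = 0.4477.
n = ((z_{α} + z_β)/C)² + 3.
(1.960 + 0.842) / 0.4477 = 2.802 / 0.4477 = 6.259.
n = 6.259² + 3 = 39.17 + 3 = 42.2.
Round up.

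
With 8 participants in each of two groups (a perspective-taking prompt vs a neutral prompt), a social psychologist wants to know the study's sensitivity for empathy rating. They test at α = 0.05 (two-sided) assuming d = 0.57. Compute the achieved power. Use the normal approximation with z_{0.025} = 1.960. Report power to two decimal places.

For two equal groups, power = Φ(d·√(n/2) − z_{α/2}).
d·√(n/2) = 0.57 × √(8/2) = 0.57 × 2.000 = 1.140.
z_β = 1.140 − 1.960 = -0.820.
Power = Φ(-0.820) = 0.206.

power ≈ 0.21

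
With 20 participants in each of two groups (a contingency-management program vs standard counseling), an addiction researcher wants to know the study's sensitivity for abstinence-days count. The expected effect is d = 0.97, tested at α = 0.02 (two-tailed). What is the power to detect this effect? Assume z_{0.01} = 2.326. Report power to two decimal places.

For two equal groups, power = Φ(d·√(n/2) − z_{α/2}).
d·√(n/2) = 0.97 × √(20/2) = 0.97 × 3.162 = 3.067.
z_β = 3.067 − 2.326 = 0.741.
Power = Φ(0.741) = 0.771.

power ≈ 0.77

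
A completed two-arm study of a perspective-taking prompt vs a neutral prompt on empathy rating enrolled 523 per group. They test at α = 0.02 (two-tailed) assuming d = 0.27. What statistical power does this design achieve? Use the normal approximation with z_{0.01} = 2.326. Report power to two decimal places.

For two equal groups, power = Φ(d·√(n/2) − z_{α/2}).
d·√(n/2) = 0.27 × √(523/2) = 0.27 × 16.171 = 4.366.
z_β = 4.366 − 2.326 = 2.040.
Power = Φ(2.040) = 0.979.

power ≈ 0.98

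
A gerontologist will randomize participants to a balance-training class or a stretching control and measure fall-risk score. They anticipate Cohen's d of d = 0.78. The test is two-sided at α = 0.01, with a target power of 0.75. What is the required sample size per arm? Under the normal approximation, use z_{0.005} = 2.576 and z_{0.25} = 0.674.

n = 35 per group

For two independent groups with equal n: n = 2·((z_{α/2} + z_β) / d)².
z_{α/2} + z_β = 2.576 + 0.674 = 3.250.
n = 2 × (3.250 / 0.78)² = 2 × 4.167² = 2 × 17.36 = 34.7.
Round up to the next whole participant.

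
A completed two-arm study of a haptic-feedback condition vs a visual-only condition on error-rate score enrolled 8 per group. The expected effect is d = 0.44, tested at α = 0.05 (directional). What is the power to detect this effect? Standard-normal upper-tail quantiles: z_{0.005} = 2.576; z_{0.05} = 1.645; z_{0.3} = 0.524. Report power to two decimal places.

For two equal groups, power = Φ(d·√(n/2) − z_{α}).
d·√(n/2) = 0.44 × √(8/2) = 0.44 × 2.000 = 0.880.
z_β = 0.880 − 1.645 = -0.765.
Power = Φ(-0.765) = 0.222.

power ≈ 0.22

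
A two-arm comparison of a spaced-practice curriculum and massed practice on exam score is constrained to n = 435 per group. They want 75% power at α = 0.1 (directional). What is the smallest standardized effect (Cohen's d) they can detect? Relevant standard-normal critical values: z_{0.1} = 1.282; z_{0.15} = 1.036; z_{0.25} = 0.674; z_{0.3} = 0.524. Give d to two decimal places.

For two independent groups of n = 435 each: d_min = (z_{α} + z_β)·√(2/n).
z-sum = 1.282 + 0.674 = 1.956.
d_min = 1.956 × √(2/435) = 1.956 × 0.0678 = 0.133.

d_min ≈ 0.13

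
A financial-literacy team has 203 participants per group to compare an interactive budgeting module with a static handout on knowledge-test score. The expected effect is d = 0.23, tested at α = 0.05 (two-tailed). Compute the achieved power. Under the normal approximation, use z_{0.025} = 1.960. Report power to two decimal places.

power ≈ 0.64

For two equal groups, power = Φ(d·√(n/2) − z_{α/2}).
d·√(n/2) = 0.23 × √(203/2) = 0.23 × 10.075 = 2.317.
z_β = 2.317 − 1.960 = 0.357.
Power = Φ(0.357) = 0.640.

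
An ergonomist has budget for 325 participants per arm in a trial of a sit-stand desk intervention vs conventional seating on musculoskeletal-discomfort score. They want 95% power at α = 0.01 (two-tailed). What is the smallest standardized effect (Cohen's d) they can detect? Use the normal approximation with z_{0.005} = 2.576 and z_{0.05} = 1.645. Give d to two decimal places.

For two independent groups of n = 325 each: d_min = (z_{α/2} + z_β)·√(2/n).
z-sum = 2.576 + 1.645 = 4.221.
d_min = 4.221 × √(2/325) = 4.221 × 0.0784 = 0.331.

d_min ≈ 0.33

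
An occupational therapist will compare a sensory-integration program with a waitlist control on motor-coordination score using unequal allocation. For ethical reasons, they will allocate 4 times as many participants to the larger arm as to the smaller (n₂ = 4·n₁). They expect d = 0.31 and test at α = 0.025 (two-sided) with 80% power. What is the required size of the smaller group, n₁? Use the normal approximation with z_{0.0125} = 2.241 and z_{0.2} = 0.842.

n₁ = 124

With allocation ratio k = n₂/n₁ = 4, Var(x̄₁−x̄₂) = σ²(1/n₁ + 1/(k·n₁)) = σ²·(k+1)/(k·n₁).
So n₁ = (1 + 1/k)·((z_{α/2} + z_β)/d)² = 1.250 × (3.083/0.31)².
n₁ = 1.250 × 98.91 = 123.6.
Round up: n₁ = 124, giving n₂ = 4 × 124 = 496.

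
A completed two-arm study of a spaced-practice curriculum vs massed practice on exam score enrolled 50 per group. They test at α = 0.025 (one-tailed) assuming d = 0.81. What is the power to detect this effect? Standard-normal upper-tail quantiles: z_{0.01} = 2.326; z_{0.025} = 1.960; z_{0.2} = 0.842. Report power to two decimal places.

For two equal groups, power = Φ(d·√(n/2) − z_{α}).
d·√(n/2) = 0.81 × √(50/2) = 0.81 × 5.000 = 4.050.
z_β = 4.050 − 1.960 = 2.090.
Power = Φ(2.090) = 0.982.

power ≈ 0.98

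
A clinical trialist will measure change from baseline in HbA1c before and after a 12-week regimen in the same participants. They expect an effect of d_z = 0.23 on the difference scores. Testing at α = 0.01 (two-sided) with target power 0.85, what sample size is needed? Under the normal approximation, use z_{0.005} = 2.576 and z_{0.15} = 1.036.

n = 247 pairs

For a paired (one-sample on differences) test: n = ((z_{α/2} + z_β) / d)².
z_{α/2} + z_β = 2.576 + 1.036 = 3.612.
n = (3.612 / 0.23)² = 15.704² = 246.63.
Round up.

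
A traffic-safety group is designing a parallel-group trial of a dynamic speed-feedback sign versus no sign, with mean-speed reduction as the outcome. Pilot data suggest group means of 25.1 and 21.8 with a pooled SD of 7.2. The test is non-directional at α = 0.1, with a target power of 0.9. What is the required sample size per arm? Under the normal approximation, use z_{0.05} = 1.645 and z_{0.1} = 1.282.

Cohen's d = |M₁ − M₂| / SD_pooled = |25.1 − 21.8| / 7.2 = 3.3 / 7.2 = 0.458.
For two independent groups with equal n: n = 2·((z_{α/2} + z_β) / d)².
z_{α/2} + z_β = 1.645 + 1.282 = 2.927.
n = 2 × (2.927 / 0.458)² = 2 × 6.391² = 2 × 40.84 = 81.7.
Round up to the next whole participant.

n = 82 per group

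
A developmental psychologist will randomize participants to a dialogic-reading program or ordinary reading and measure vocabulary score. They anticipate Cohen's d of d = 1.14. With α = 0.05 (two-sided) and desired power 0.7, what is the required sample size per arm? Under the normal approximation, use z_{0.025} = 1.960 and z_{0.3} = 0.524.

n = 10 per group

For two independent groups with equal n: n = 2·((z_{α/2} + z_β) / d)².
z_{α/2} + z_β = 1.960 + 0.524 = 2.484.
n = 2 × (2.484 / 1.14)² = 2 × 2.179² = 2 × 4.75 = 9.5.
Round up to the next whole participant.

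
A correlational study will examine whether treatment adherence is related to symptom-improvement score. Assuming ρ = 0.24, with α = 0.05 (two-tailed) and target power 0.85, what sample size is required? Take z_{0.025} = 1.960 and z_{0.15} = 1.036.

n = 153

Fisher's z: C = ½·ln((1+r)/(1−r)) = ½·ln(1.6316) = 0.2448.
n = ((z_{α/2} + z_β)/C)² + 3.
(1.960 + 1.036) / 0.2448 = 2.996 / 0.2448 = 12.239.
n = 12.239² + 3 = 149.78 + 3 = 152.8.
Round up.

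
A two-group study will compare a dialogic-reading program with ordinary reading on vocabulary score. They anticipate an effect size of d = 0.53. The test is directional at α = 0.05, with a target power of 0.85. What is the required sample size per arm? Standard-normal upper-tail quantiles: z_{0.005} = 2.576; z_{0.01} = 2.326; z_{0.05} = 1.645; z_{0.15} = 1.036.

For two independent groups with equal n: n = 2·((z_{α} + z_β) / d)².
z_{α} + z_β = 1.645 + 1.036 = 2.681.
n = 2 × (2.681 / 0.53)² = 2 × 5.058² = 2 × 25.59 = 51.2.
Round up to the next whole participant.

n = 52 per group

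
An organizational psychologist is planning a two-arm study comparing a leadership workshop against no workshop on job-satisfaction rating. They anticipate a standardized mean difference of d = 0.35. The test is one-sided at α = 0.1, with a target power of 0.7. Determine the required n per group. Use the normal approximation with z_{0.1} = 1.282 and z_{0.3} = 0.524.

n = 54 per group

For two independent groups with equal n: n = 2·((z_{α} + z_β) / d)².
z_{α} + z_β = 1.282 + 0.524 = 1.806.
n = 2 × (1.806 / 0.35)² = 2 × 5.160² = 2 × 26.63 = 53.3.
Round up to the next whole participant.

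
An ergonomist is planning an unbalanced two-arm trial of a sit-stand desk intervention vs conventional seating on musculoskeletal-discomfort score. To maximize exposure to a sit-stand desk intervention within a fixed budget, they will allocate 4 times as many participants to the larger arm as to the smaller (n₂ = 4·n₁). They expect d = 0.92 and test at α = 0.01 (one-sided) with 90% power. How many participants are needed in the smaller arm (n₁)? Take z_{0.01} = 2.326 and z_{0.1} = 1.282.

n₁ = 20

With allocation ratio k = n₂/n₁ = 4, Var(x̄₁−x̄₂) = σ²(1/n₁ + 1/(k·n₁)) = σ²·(k+1)/(k·n₁).
So n₁ = (1 + 1/k)·((z_{α} + z_β)/d)² = 1.250 × (3.608/0.92)².
n₁ = 1.250 × 15.38 = 19.2.
Round up: n₁ = 20, giving n₂ = 4 × 20 = 80.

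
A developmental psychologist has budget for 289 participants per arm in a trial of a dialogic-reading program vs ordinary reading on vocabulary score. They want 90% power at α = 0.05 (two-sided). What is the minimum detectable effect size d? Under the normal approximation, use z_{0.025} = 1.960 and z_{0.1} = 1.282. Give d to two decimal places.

For two independent groups of n = 289 each: d_min = (z_{α/2} + z_β)·√(2/n).
z-sum = 1.960 + 1.282 = 3.242.
d_min = 3.242 × √(2/289) = 3.242 × 0.0832 = 0.270.

d_min ≈ 0.27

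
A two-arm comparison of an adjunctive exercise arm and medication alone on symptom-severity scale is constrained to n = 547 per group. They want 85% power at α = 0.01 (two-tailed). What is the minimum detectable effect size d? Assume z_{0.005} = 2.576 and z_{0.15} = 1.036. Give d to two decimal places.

For two independent groups of n = 547 each: d_min = (z_{α/2} + z_β)·√(2/n).
z-sum = 2.576 + 1.036 = 3.612.
d_min = 3.612 × √(2/547) = 3.612 × 0.0605 = 0.218.

d_min ≈ 0.22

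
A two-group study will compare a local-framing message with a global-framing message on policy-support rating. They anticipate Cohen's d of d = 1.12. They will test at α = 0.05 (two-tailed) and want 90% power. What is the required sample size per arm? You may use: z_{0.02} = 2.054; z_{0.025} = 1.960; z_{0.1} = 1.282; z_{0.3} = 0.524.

n = 17 per group

For two independent groups with equal n: n = 2·((z_{α/2} + z_β) / d)².
z_{α/2} + z_β = 1.960 + 1.282 = 3.242.
n = 2 × (3.242 / 1.12)² = 2 × 2.895² = 2 × 8.38 = 16.8.
Round up to the next whole participant.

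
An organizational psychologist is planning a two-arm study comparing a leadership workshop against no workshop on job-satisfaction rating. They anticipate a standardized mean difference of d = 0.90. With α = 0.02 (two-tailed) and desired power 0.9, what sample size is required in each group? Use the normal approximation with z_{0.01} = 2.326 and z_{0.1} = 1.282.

n = 33 per group

For two independent groups with equal n: n = 2·((z_{α/2} + z_β) / d)².
z_{α/2} + z_β = 2.326 + 1.282 = 3.608.
n = 2 × (3.608 / 0.90)² = 2 × 4.009² = 2 × 16.07 = 32.1.
Round up to the next whole participant.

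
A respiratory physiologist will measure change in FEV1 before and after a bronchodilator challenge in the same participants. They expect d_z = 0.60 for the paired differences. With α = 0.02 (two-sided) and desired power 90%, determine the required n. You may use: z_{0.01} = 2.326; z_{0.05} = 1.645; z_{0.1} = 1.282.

For a paired (one-sample on differences) test: n = ((z_{α/2} + z_β) / d)².
z_{α/2} + z_β = 2.326 + 1.282 = 3.608.
n = (3.608 / 0.60)² = 6.013² = 36.16.
Round up.

n = 37 pairs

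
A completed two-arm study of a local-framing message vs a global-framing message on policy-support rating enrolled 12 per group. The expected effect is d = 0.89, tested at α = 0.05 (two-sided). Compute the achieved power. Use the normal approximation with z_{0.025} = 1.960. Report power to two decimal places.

power ≈ 0.59

For two equal groups, power = Φ(d·√(n/2) − z_{α/2}).
d·√(n/2) = 0.89 × √(12/2) = 0.89 × 2.449 = 2.180.
z_β = 2.180 − 1.960 = 0.220.
Power = Φ(0.220) = 0.587.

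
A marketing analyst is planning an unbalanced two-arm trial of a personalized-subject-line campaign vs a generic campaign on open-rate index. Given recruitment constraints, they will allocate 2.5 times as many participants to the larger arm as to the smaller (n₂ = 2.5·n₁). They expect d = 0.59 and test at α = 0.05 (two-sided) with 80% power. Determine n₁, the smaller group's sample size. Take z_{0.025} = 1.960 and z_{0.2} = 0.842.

With allocation ratio k = n₂/n₁ = 2.5, Var(x̄₁−x̄₂) = σ²(1/n₁ + 1/(k·n₁)) = σ²·(k+1)/(k·n₁).
So n₁ = (1 + 1/k)·((z_{α/2} + z_β)/d)² = 1.400 × (2.802/0.59)².
n₁ = 1.400 × 22.55 = 31.6.
Round up: n₁ = 32, giving n₂ = 2.5 × 32 = 80.

n₁ = 32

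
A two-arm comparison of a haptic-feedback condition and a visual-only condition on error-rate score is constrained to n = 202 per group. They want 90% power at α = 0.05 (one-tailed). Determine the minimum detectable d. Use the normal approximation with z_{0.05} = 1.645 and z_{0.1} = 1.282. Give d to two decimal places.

For two independent groups of n = 202 each: d_min = (z_{α} + z_β)·√(2/n).
z-sum = 1.645 + 1.282 = 2.927.
d_min = 2.927 × √(2/202) = 2.927 × 0.0995 = 0.291.

d_min ≈ 0.29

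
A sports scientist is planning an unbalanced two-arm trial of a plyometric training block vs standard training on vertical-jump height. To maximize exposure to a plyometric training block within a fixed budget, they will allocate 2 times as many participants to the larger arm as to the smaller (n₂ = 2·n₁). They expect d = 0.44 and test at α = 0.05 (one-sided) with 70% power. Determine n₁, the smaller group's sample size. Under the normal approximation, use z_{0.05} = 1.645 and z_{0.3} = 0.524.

n₁ = 37

With allocation ratio k = n₂/n₁ = 2, Var(x̄₁−x̄₂) = σ²(1/n₁ + 1/(k·n₁)) = σ²·(k+1)/(k·n₁).
So n₁ = (1 + 1/k)·((z_{α} + z_β)/d)² = 1.500 × (2.169/0.44)².
n₁ = 1.500 × 24.30 = 36.5.
Round up: n₁ = 37, giving n₂ = 2 × 37 = 74.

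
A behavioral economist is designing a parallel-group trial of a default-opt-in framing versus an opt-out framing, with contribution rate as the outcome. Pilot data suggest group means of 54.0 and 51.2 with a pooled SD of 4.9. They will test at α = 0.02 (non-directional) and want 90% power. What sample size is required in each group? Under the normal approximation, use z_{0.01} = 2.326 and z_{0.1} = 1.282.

n = 80 per group

Cohen's d = |M₁ − M₂| / SD_pooled = |54.0 − 51.2| / 4.9 = 2.8 / 4.9 = 0.571.
For two independent groups with equal n: n = 2·((z_{α/2} + z_β) / d)².
z_{α/2} + z_β = 2.326 + 1.282 = 3.608.
n = 2 × (3.608 / 0.571)² = 2 × 6.319² = 2 × 39.93 = 79.9.
Round up to the next whole participant.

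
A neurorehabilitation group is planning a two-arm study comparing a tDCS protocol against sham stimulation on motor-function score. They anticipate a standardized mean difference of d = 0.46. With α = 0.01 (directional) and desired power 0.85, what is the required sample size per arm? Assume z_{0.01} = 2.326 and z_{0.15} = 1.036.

For two independent groups with equal n: n = 2·((z_{α} + z_β) / d)².
z_{α} + z_β = 2.326 + 1.036 = 3.362.
n = 2 × (3.362 / 0.46)² = 2 × 7.309² = 2 × 53.42 = 106.8.
Round up to the next whole participant.

n = 107 per group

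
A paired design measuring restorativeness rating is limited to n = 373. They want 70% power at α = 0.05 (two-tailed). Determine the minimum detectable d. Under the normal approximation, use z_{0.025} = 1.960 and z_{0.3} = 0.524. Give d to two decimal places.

d_min ≈ 0.13

For a single sample (or paired design) of n = 373: d_min = (z_{α/2} + z_β)/√n.
z-sum = 1.960 + 0.524 = 2.484.
d_min = 2.484 / √373 = 2.484 / 19.313 = 0.129.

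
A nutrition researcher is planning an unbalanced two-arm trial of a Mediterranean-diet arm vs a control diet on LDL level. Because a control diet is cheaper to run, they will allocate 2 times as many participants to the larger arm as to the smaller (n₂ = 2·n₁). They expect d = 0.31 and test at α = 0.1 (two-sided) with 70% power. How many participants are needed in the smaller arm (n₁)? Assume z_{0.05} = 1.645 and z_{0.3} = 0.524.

With allocation ratio k = n₂/n₁ = 2, Var(x̄₁−x̄₂) = σ²(1/n₁ + 1/(k·n₁)) = σ²·(k+1)/(k·n₁).
So n₁ = (1 + 1/k)·((z_{α/2} + z_β)/d)² = 1.500 × (2.169/0.31)².
n₁ = 1.500 × 48.95 = 73.4.
Round up: n₁ = 74, giving n₂ = 2 × 74 = 148.

n₁ = 74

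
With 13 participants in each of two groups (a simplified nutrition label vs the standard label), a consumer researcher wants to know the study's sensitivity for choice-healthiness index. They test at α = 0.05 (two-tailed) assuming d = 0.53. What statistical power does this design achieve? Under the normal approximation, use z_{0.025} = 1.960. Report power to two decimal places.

For two equal groups, power = Φ(d·√(n/2) − z_{α/2}).
d·√(n/2) = 0.53 × √(13/2) = 0.53 × 2.550 = 1.351.
z_β = 1.351 − 1.960 = -0.609.
Power = Φ(-0.609) = 0.271.

power ≈ 0.27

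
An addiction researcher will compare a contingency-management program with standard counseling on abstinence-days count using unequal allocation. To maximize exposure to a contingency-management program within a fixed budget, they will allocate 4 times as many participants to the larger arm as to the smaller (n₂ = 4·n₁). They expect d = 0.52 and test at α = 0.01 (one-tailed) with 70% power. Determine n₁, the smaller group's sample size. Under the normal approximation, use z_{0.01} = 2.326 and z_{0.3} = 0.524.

With allocation ratio k = n₂/n₁ = 4, Var(x̄₁−x̄₂) = σ²(1/n₁ + 1/(k·n₁)) = σ²·(k+1)/(k·n₁).
So n₁ = (1 + 1/k)·((z_{α} + z_β)/d)² = 1.250 × (2.850/0.52)².
n₁ = 1.250 × 30.04 = 37.5.
Round up: n₁ = 38, giving n₂ = 4 × 38 = 152.

n₁ = 38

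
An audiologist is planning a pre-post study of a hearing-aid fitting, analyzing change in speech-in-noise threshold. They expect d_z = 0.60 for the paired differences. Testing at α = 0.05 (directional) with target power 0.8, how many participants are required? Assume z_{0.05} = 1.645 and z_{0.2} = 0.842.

For a paired (one-sample on differences) test: n = ((z_{α} + z_β) / d)².
z_{α} + z_β = 1.645 + 0.842 = 2.487.
n = (2.487 / 0.60)² = 4.145² = 17.18.
Round up.

n = 18 pairs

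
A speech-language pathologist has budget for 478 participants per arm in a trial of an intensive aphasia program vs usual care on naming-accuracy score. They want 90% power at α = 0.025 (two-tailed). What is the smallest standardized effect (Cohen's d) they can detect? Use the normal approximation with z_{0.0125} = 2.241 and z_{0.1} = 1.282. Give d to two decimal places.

d_min ≈ 0.23

For two independent groups of n = 478 each: d_min = (z_{α/2} + z_β)·√(2/n).
z-sum = 2.241 + 1.282 = 3.523.
d_min = 3.523 × √(2/478) = 3.523 × 0.0647 = 0.228.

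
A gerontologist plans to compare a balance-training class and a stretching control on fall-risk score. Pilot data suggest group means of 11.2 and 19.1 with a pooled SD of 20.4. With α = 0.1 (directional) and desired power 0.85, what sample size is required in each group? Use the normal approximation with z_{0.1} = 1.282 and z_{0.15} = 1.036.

n = 72 per group

Cohen's d = |M₁ − M₂| / SD_pooled = |11.2 − 19.1| / 20.4 = 7.9 / 20.4 = 0.387.
For two independent groups with equal n: n = 2·((z_{α} + z_β) / d)².
z_{α} + z_β = 1.282 + 1.036 = 2.318.
n = 2 × (2.318 / 0.387)² = 2 × 5.990² = 2 × 35.88 = 71.8.
Round up to the next whole participant.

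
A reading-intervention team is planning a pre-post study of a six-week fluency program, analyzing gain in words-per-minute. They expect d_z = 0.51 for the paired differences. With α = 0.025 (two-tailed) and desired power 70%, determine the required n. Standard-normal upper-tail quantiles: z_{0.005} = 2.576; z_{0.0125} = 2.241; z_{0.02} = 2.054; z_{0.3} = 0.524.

n = 30 pairs

For a paired (one-sample on differences) test: n = ((z_{α/2} + z_β) / d)².
z_{α/2} + z_β = 2.241 + 0.524 = 2.765.
n = (2.765 / 0.51)² = 5.422² = 29.39.
Round up.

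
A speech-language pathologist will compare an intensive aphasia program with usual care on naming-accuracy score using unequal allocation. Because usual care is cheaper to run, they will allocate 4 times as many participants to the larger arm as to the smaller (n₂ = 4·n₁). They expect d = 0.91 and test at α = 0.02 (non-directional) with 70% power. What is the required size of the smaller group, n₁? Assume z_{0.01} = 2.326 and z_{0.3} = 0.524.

With allocation ratio k = n₂/n₁ = 4, Var(x̄₁−x̄₂) = σ²(1/n₁ + 1/(k·n₁)) = σ²·(k+1)/(k·n₁).
So n₁ = (1 + 1/k)·((z_{α/2} + z_β)/d)² = 1.250 × (2.850/0.91)².
n₁ = 1.250 × 9.81 = 12.3.
Round up: n₁ = 13, giving n₂ = 4 × 13 = 52.

n₁ = 13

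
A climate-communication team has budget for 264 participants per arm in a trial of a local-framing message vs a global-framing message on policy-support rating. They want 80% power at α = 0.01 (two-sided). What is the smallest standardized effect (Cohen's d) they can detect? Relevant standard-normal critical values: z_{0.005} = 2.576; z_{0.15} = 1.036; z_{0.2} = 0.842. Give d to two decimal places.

d_min ≈ 0.30

For two independent groups of n = 264 each: d_min = (z_{α/2} + z_β)·√(2/n).
z-sum = 2.576 + 0.842 = 3.418.
d_min = 3.418 × √(2/264) = 3.418 × 0.0870 = 0.297.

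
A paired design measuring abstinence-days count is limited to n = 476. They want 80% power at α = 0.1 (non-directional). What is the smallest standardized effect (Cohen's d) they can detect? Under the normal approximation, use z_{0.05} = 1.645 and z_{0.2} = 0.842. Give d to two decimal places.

For a single sample (or paired design) of n = 476: d_min = (z_{α/2} + z_β)/√n.
z-sum = 1.645 + 0.842 = 2.487.
d_min = 2.487 / √476 = 2.487 / 21.817 = 0.114.

d_min ≈ 0.11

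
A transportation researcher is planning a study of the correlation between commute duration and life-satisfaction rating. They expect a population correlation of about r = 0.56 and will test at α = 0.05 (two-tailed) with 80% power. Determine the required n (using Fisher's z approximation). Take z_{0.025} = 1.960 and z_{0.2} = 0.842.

Fisher's z: C = ½·ln((1+r)/(1−r)) = ½·ln(3.5455) = 0.6328.
n = ((z_{α/2} + z_β)/C)² + 3.
(1.960 + 0.842) / 0.6328 = 2.802 / 0.6328 = 4.428.
n = 4.428² + 3 = 19.61 + 3 = 22.6.
Round up.

n = 23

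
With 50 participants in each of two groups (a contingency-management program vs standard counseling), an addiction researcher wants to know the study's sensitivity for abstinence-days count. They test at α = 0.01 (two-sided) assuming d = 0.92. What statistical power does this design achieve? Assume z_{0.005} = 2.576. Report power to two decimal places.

power ≈ 0.98

For two equal groups, power = Φ(d·√(n/2) − z_{α/2}).
d·√(n/2) = 0.92 × √(50/2) = 0.92 × 5.000 = 4.600.
z_β = 4.600 − 2.576 = 2.024.
Power = Φ(2.024) = 0.979.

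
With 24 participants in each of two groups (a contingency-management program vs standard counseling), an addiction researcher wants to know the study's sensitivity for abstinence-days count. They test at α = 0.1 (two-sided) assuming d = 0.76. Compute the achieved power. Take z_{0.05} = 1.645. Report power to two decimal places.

power ≈ 0.84

For two equal groups, power = Φ(d·√(n/2) − z_{α/2}).
d·√(n/2) = 0.76 × √(24/2) = 0.76 × 3.464 = 2.633.
z_β = 2.633 − 1.645 = 0.988.
Power = Φ(0.988) = 0.838.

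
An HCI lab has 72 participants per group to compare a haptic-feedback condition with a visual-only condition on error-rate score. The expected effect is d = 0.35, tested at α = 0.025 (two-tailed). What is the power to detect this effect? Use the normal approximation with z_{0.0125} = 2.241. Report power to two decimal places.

For two equal groups, power = Φ(d·√(n/2) − z_{α/2}).
d·√(n/2) = 0.35 × √(72/2) = 0.35 × 6.000 = 2.100.
z_β = 2.100 − 2.241 = -0.141.
Power = Φ(-0.141) = 0.444.

power ≈ 0.44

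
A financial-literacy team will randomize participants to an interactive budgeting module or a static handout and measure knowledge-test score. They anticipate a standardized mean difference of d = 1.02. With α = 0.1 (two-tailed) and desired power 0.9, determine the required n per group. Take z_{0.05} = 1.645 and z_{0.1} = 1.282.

n = 17 per group

For two independent groups with equal n: n = 2·((z_{α/2} + z_β) / d)².
z_{α/2} + z_β = 1.645 + 1.282 = 2.927.
n = 2 × (2.927 / 1.02)² = 2 × 2.870² = 2 × 8.23 = 16.5.
Round up to the next whole participant.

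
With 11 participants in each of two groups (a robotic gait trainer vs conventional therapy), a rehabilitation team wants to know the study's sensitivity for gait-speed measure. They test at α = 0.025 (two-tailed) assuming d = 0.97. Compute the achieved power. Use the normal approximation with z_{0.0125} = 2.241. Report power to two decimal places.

power ≈ 0.51

For two equal groups, power = Φ(d·√(n/2) − z_{α/2}).
d·√(n/2) = 0.97 × √(11/2) = 0.97 × 2.345 = 2.275.
z_β = 2.275 − 2.241 = 0.034.
Power = Φ(0.034) = 0.514.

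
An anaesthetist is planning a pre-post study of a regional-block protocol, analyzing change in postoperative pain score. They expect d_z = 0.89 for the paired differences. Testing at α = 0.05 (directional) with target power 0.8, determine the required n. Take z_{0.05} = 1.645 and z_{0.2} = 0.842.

n = 8 pairs

For a paired (one-sample on differences) test: n = ((z_{α} + z_β) / d)².
z_{α} + z_β = 1.645 + 0.842 = 2.487.
n = (2.487 / 0.89)² = 2.794² = 7.81.
Round up.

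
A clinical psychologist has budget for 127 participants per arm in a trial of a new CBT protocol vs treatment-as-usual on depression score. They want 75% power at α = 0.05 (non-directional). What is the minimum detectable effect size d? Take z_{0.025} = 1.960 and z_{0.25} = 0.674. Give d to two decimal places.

For two independent groups of n = 127 each: d_min = (z_{α/2} + z_β)·√(2/n).
z-sum = 1.960 + 0.674 = 2.634.
d_min = 2.634 × √(2/127) = 2.634 × 0.1255 = 0.331.

d_min ≈ 0.33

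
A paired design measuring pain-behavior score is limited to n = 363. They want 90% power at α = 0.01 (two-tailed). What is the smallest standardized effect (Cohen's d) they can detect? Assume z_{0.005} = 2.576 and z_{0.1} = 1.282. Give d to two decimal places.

For a single sample (or paired design) of n = 363: d_min = (z_{α/2} + z_β)/√n.
z-sum = 2.576 + 1.282 = 3.858.
d_min = 3.858 / √363 = 3.858 / 19.053 = 0.202.

d_min ≈ 0.20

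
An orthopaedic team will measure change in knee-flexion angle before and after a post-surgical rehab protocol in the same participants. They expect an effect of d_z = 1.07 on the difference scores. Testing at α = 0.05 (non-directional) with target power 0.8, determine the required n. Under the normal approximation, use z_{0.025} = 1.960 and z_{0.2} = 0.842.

n = 7 pairs

For a paired (one-sample on differences) test: n = ((z_{α/2} + z_β) / d)².
z_{α/2} + z_β = 1.960 + 0.842 = 2.802.
n = (2.802 / 1.07)² = 2.619² = 6.86.
Round up.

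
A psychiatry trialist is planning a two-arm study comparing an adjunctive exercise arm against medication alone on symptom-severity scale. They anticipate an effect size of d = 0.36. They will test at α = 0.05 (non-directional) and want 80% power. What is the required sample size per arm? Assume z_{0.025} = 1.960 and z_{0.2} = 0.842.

n = 122 per group

For two independent groups with equal n: n = 2·((z_{α/2} + z_β) / d)².
z_{α/2} + z_β = 1.960 + 0.842 = 2.802.
n = 2 × (2.802 / 0.36)² = 2 × 7.783² = 2 × 60.58 = 121.2.
Round up to the next whole participant.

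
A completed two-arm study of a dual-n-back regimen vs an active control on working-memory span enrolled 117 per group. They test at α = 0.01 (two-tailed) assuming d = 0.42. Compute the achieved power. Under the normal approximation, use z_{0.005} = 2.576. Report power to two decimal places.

For two equal groups, power = Φ(d·√(n/2) − z_{α/2}).
d·√(n/2) = 0.42 × √(117/2) = 0.42 × 7.649 = 3.212.
z_β = 3.212 − 2.576 = 0.636.
Power = Φ(0.636) = 0.738.

power ≈ 0.74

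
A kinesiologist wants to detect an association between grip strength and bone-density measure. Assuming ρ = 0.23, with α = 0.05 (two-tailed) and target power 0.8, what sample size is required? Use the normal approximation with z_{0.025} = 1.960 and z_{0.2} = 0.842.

n = 147

Fisher's z: C = ½·ln((1+r)/(1−r)) = ½·ln(1.5974) = 0.2342.
n = ((z_{α/2} + z_β)/C)² + 3.
(1.960 + 0.842) / 0.2342 = 2.802 / 0.2342 = 11.964.
n = 11.964² + 3 = 143.14 + 3 = 146.1.
Round up.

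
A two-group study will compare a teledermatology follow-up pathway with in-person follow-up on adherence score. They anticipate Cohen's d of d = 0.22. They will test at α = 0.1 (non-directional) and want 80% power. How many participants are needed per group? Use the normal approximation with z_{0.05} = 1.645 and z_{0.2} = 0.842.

n = 256 per group

For two independent groups with equal n: n = 2·((z_{α/2} + z_β) / d)².
z_{α/2} + z_β = 1.645 + 0.842 = 2.487.
n = 2 × (2.487 / 0.22)² = 2 × 11.305² = 2 × 127.79 = 255.6.
Round up to the next whole participant.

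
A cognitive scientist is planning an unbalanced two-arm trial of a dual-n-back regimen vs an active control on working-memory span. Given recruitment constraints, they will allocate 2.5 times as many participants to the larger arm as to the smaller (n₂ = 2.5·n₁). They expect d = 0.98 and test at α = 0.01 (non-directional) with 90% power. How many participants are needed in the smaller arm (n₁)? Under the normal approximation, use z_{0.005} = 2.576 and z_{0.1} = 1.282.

n₁ = 22

With allocation ratio k = n₂/n₁ = 2.5, Var(x̄₁−x̄₂) = σ²(1/n₁ + 1/(k·n₁)) = σ²·(k+1)/(k·n₁).
So n₁ = (1 + 1/k)·((z_{α/2} + z_β)/d)² = 1.400 × (3.858/0.98)².
n₁ = 1.400 × 15.50 = 21.7.
Round up: n₁ = 22, giving n₂ = 2.5 × 22 = 55.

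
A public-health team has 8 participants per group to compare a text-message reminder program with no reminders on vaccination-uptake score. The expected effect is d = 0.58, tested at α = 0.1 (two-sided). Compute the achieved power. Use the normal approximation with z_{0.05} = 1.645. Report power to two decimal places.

power ≈ 0.31

For two equal groups, power = Φ(d·√(n/2) − z_{α/2}).
d·√(n/2) = 0.58 × √(8/2) = 0.58 × 2.000 = 1.160.
z_β = 1.160 − 1.645 = -0.485.
Power = Φ(-0.485) = 0.314.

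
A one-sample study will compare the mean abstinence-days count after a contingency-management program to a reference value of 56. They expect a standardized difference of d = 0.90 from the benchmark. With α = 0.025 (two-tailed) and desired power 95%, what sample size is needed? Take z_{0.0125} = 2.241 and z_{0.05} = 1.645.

For a one-sample test: n = ((z_{α/2} + z_β) / d)².
z_{α/2} + z_β = 2.241 + 1.645 = 3.886.
n = (3.886 / 0.90)² = 4.318² = 18.64.
Round up.

n = 19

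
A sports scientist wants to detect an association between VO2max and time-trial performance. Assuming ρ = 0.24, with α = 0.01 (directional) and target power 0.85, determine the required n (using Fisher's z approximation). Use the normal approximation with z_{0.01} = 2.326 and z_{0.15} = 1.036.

Fisher's z: C = ½·ln((1+r)/(1−r)) = ½·ln(1.6316) = 0.2448.
n = ((z_{α} + z_β)/C)² + 3.
(2.326 + 1.036) / 0.2448 = 3.362 / 0.2448 = 13.734.
n = 13.734² + 3 = 188.61 + 3 = 191.6.
Round up.

n = 192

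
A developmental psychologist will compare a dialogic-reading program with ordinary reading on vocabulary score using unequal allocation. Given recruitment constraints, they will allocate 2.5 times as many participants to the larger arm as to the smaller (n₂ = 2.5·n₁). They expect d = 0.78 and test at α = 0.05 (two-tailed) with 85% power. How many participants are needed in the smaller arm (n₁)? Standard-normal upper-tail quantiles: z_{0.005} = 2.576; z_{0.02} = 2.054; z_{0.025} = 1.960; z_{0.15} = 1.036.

With allocation ratio k = n₂/n₁ = 2.5, Var(x̄₁−x̄₂) = σ²(1/n₁ + 1/(k·n₁)) = σ²·(k+1)/(k·n₁).
So n₁ = (1 + 1/k)·((z_{α/2} + z_β)/d)² = 1.400 × (2.996/0.78)².
n₁ = 1.400 × 14.75 = 20.7.
Round up: n₁ = 21, giving n₂ = ⌈2.5 × 21⌉ = ⌈52.5⌉ = 53.

n₁ = 21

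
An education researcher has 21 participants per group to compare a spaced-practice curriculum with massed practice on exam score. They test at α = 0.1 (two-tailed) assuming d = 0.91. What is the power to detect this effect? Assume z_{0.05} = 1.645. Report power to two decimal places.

power ≈ 0.90

For two equal groups, power = Φ(d·√(n/2) − z_{α/2}).
d·√(n/2) = 0.91 × √(21/2) = 0.91 × 3.240 = 2.949.
z_β = 2.949 − 1.645 = 1.304.
Power = Φ(1.304) = 0.904.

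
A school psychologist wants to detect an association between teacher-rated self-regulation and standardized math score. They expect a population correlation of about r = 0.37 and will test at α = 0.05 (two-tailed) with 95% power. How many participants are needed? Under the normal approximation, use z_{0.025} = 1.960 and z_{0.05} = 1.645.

Fisher's z: C = ½·ln((1+r)/(1−r)) = ½·ln(2.1746) = 0.3884.
n = ((z_{α/2} + z_β)/C)² + 3.
(1.960 + 1.645) / 0.3884 = 3.605 / 0.3884 = 9.282.
n = 9.282² + 3 = 86.15 + 3 = 89.1.
Round up.

n = 90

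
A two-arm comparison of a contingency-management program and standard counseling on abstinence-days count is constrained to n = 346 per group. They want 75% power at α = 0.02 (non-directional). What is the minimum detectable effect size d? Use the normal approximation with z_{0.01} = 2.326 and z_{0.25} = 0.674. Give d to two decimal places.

For two independent groups of n = 346 each: d_min = (z_{α/2} + z_β)·√(2/n).
z-sum = 2.326 + 0.674 = 3.000.
d_min = 3.000 × √(2/346) = 3.000 × 0.0760 = 0.228.

d_min ≈ 0.23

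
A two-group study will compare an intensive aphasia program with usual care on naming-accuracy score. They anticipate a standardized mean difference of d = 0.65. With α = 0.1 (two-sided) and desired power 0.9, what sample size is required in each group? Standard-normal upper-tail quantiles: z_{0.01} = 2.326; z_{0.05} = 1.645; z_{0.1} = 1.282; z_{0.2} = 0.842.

For two independent groups with equal n: n = 2·((z_{α/2} + z_β) / d)².
z_{α/2} + z_β = 1.645 + 1.282 = 2.927.
n = 2 × (2.927 / 0.65)² = 2 × 4.503² = 2 × 20.28 = 40.6.
Round up to the next whole participant.

n = 41 per group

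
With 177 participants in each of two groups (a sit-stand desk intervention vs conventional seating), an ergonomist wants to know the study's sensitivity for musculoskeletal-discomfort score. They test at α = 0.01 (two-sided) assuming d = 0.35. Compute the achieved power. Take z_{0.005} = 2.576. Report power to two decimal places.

power ≈ 0.76

For two equal groups, power = Φ(d·√(n/2) − z_{α/2}).
d·√(n/2) = 0.35 × √(177/2) = 0.35 × 9.407 = 3.293.
z_β = 3.293 − 2.576 = 0.717.
Power = Φ(0.717) = 0.763.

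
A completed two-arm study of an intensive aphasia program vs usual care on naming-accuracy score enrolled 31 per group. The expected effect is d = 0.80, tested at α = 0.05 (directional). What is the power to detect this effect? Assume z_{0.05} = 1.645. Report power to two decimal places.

For two equal groups, power = Φ(d·√(n/2) − z_{α}).
d·√(n/2) = 0.80 × √(31/2) = 0.80 × 3.937 = 3.150.
z_β = 3.150 − 1.645 = 1.505.
Power = Φ(1.505) = 0.934.

power ≈ 0.93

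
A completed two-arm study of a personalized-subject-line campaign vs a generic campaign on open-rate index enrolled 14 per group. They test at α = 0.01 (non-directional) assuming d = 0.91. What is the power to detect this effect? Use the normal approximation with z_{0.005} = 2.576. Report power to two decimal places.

power ≈ 0.43

For two equal groups, power = Φ(d·√(n/2) − z_{α/2}).
d·√(n/2) = 0.91 × √(14/2) = 0.91 × 2.646 = 2.408.
z_β = 2.408 − 2.576 = -0.168.
Power = Φ(-0.168) = 0.433.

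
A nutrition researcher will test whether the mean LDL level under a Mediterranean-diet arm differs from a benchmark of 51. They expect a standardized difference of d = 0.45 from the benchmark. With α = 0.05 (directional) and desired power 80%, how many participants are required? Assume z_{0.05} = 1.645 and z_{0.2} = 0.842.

n = 31

For a one-sample test: n = ((z_{α} + z_β) / d)².
z_{α} + z_β = 1.645 + 0.842 = 2.487.
n = (2.487 / 0.45)² = 5.527² = 30.54.
Round up.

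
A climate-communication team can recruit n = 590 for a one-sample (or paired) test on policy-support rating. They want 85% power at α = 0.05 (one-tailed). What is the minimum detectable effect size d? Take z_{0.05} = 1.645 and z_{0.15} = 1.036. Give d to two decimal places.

d_min ≈ 0.11

For a single sample (or paired design) of n = 590: d_min = (z_{α} + z_β)/√n.
z-sum = 1.645 + 1.036 = 2.681.
d_min = 2.681 / √590 = 2.681 / 24.290 = 0.110.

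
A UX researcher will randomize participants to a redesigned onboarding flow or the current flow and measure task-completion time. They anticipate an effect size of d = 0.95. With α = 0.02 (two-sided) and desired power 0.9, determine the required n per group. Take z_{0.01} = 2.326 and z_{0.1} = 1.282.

For two independent groups with equal n: n = 2·((z_{α/2} + z_β) / d)².
z_{α/2} + z_β = 2.326 + 1.282 = 3.608.
n = 2 × (3.608 / 0.95)² = 2 × 3.798² = 2 × 14.42 = 28.8.
Round up to the next whole participant.

n = 29 per group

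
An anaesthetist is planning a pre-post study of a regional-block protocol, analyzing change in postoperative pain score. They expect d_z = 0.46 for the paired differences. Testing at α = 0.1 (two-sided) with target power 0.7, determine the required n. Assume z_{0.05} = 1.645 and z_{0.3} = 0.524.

n = 23 pairs

For a paired (one-sample on differences) test: n = ((z_{α/2} + z_β) / d)².
z_{α/2} + z_β = 1.645 + 0.524 = 2.169.
n = (2.169 / 0.46)² = 4.715² = 22.23.
Round up.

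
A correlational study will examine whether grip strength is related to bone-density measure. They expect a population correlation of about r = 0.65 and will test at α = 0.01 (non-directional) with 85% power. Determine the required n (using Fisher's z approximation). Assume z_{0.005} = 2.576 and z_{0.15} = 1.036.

Fisher's z: C = ½·ln((1+r)/(1−r)) = ½·ln(4.7143) = 0.7753.
n = ((z_{α/2} + z_β)/C)² + 3.
(2.576 + 1.036) / 0.7753 = 3.612 / 0.7753 = 4.659.
n = 4.659² + 3 = 21.70 + 3 = 24.7.
Round up.

n = 25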